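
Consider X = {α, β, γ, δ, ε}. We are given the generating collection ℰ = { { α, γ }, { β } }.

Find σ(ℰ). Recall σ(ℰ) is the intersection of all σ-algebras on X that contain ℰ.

σ(ℰ) = { ∅, { β }, { α, γ }, { δ, ε }, { α, β, γ }, { β, δ, ε }, { α, γ, δ, ε }, X }

Derivation:
Begin from { ∅, { β }, { α, γ }, X } (that is, ℰ plus ∅ and X).
Iteration 1: +3 →
  { α, β, γ }  = { α, γ } ∪ { β }
  { β, δ, ε }  = ᶜ of { α, γ }
  { α, γ, δ, ε }  = ᶜ of { β }
Iteration 2: +1 →
  { δ, ε }  = ᶜ of { α, β, γ }
Iteration 3: closed — nothing new.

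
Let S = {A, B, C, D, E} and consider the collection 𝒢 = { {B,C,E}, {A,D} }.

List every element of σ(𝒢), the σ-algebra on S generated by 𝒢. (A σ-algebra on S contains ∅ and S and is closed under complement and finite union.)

Take S₀ = 𝒢 ∪ {∅, S} = { {}, {A,D}, {B,C,E}, S }.
After Pass 1 the family is unchanged; done.

Therefore σ(𝒢) = { {}, {A,D}, {B,C,E}, S } (|σ(𝒢)| = 4).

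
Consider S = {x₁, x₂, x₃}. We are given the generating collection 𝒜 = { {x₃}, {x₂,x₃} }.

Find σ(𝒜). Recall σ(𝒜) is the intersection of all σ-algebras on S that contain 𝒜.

σ(𝒜) = { {}, {x₁}, {x₂}, {x₃}, {x₁,x₂}, {x₁,x₃}, {x₂,x₃}, S }

Trace:
Seed the family with 𝒜 together with ∅ and S: { {}, {x₃}, {x₂,x₃}, S }.
Round 1: 2 new —
  {x₁}  = S∖{x₂,x₃}
  {x₁,x₂}  = S∖{x₃}
Round 2: 1 new —
  {x₁,x₃}  = {x₃} ∪ {x₁}
Round 3 adds 1:
  {x₂}  = S∖{x₁,x₃}
Round 4: no new sets; the family is a σ-algebra.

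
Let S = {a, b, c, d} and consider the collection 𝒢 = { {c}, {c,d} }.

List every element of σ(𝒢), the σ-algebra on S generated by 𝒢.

|σ(𝒢)| = 8.  σ(𝒢) = { {}, {c}, {d}, {a,b}, {c,d}, {a,b,c}, {a,b,d}, S }

Working:
Seed the family with 𝒢 together with ∅ and S: { {}, {c}, {c,d}, S }.
Iteration 1 adds 2:
  {a,b}  = ᶜ of {c,d}
  {a,b,d}  = ᶜ of {c}
  |family| = 6
Iteration 2 (1 new):
  {a,b,c}  = {c} ∪ {a,b}
  |family| = 7
Iteration 3. New:
  {d}  = ᶜ of {a,b,c}
  |family| = 8
After Iteration 4 the family is unchanged; done.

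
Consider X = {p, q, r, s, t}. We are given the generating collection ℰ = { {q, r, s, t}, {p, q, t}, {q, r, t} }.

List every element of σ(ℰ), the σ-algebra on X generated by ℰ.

σ(ℰ) = { {}, {p}, {r}, {s}, {p, r}, {p, s}, {q, t}, {r, s}, {p, q, t}, {p, r, s}, {q, r, t}, {q, s, t}, {p, q, r, t}, {p, q, s, t}, {q, r, s, t}, X }

Check:
Initial family (5 sets): { {}, {p, q, t}, {q, r, t}, {q, r, s, t}, X }.
Iteration 1 adds 4:
  {p}  = {q, r, s, t}ᶜ
  {p, s}  = {q, r, t}ᶜ
  {r, s}  = {p, q, t}ᶜ
  {p, q, r, t}  = {p, q, t} ∪ {q, r, t}
  |family| = 9
Iteration 2 (3 new):
  {s}  = {p, q, r, t}ᶜ
  {p, r, s}  = {r, s} ∪ {p, s}
  {p, q, s, t}  = {p, q, t} ∪ {p, s}
  |family| = 12
Iteration 3: 2 new —
  {r}  = {p, q, s, t}ᶜ
  {q, t}  = {p, r, s}ᶜ
  |family| = 14
Iteration 4 adds 2:
  {p, r}  = {r} ∪ {p}
  {q, s, t}  = {q, t} ∪ {s}
  |family| = 16
Iteration 5: closed — nothing new.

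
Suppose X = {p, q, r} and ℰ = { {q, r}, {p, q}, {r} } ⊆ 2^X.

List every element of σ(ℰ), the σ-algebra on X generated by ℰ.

Initial family (5 sets): { ∅, {r}, {p, q}, {q, r}, X }.
Pass 1 adds 1:
  {p}  = ᶜ of {q, r}
Pass 2 (1 new):
  {p, r}  = {r} ∪ {p}
Pass 3 adds 1:
  {q}  = ᶜ of {p, r}
Pass 4: no new sets; the family is a σ-algebra.

Hence σ(ℰ) has 8 members: { ∅, {p}, {q}, {r}, {p, q}, {p, r}, {q, r}, X }.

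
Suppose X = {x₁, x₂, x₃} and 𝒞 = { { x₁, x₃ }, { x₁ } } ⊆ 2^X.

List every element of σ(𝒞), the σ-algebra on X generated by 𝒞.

Initial family (4 sets): { {}, { x₁ }, { x₁, x₃ }, X }.
Iteration 1 (2 new):
  { x₂ }  = ᶜ of { x₁, x₃ }
  { x₂, x₃ }  = ᶜ of { x₁ }
  [6 total]
Iteration 2: +1 →
  { x₁, x₂ }  = { x₂ } ∪ { x₁ }
  [7 total]
Iteration 3 (1 new):
  { x₃ }  = ᶜ of { x₁, x₂ }
  [8 total]
Iteration 4: already closed under ᶜ and ∪.

Hence σ(𝒞) has 8 members: { {}, { x₁ }, { x₂ }, { x₃ }, { x₁, x₂ }, { x₁, x₃ }, { x₂, x₃ }, X }.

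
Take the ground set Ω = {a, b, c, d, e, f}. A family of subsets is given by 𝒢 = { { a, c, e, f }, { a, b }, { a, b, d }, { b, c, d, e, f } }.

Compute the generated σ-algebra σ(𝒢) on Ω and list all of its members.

Initial family (6 sets): { {}, { a, b }, { a, b, d }, { a, c, e, f }, { b, c, d, e, f }, Ω }.
Step 1: +5 →
  { a }  = { b, c, d, e, f }ᶜ
  { b, d }  = { a, c, e, f }ᶜ
  { c, e, f }  = { a, b, d }ᶜ
  { c, d, e, f }  = { a, b }ᶜ
  { a, b, c, e, f }  = { a, c, e, f } ∪ { a, b }
Step 2 (2 new):
  { d }  = { a, b, c, e, f }ᶜ
  { a, c, d, e, f }  = { a, c, e, f } ∪ { c, d, e, f }
Step 3 (2 new):
  { b }  = { a, c, d, e, f }ᶜ
  { a, d }  = { a } ∪ { d }
Step 4 adds 1:
  { b, c, e, f }  = { a, d }ᶜ
Step 5: no new sets; the family is a σ-algebra.

σ(𝒢) = { {}, { a }, { b }, { d }, { a, b }, { a, d }, { b, d }, { a, b, d }, { c, e, f }, { a, c, e, f }, { b, c, e, f }, { c, d, e, f }, { a, b, c, e, f }, { a, c, d, e, f }, { b, c, d, e, f }, Ω }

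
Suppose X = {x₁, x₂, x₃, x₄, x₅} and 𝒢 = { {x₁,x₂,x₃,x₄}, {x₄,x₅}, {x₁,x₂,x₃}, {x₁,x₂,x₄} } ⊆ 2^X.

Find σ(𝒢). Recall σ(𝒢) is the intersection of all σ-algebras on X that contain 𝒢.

Begin from { {}, {x₄,x₅}, {x₁,x₂,x₃}, {x₁,x₂,x₄}, {x₁,x₂,x₃,x₄}, X } (that is, 𝒢 plus ∅ and X).
Step 1: 3 new —
  {x₅}  = ᶜ of {x₁,x₂,x₃,x₄}
  {x₃,x₅}  = ᶜ of {x₁,x₂,x₄}
  {x₁,x₂,x₄,x₅}  = {x₄,x₅} ∪ {x₁,x₂,x₄}
  (now 9)
Step 2: +3 →
  {x₃}  = ᶜ of {x₁,x₂,x₄,x₅}
  {x₃,x₄,x₅}  = {x₄,x₅} ∪ {x₃,x₅}
  {x₁,x₂,x₃,x₅}  = {x₁,x₂,x₃} ∪ {x₅}
  (now 12)
Step 3: +2 →
  {x₄}  = ᶜ of {x₁,x₂,x₃,x₅}
  {x₁,x₂}  = ᶜ of {x₃,x₄,x₅}
  (now 14)
Step 4 adds 2:
  {x₃,x₄}  = {x₃} ∪ {x₄}
  {x₁,x₂,x₅}  = {x₁,x₂} ∪ {x₅}
  (now 16)
Step 5: closed — nothing new.

Therefore σ(𝒢) = { {}, {x₃}, {x₄}, {x₅}, {x₁,x₂}, {x₃,x₄}, {x₃,x₅}, {x₄,x₅}, {x₁,x₂,x₃}, {x₁,x₂,x₄}, {x₁,x₂,x₅}, {x₃,x₄,x₅}, {x₁,x₂,x₃,x₄}, {x₁,x₂,x₃,x₅}, {x₁,x₂,x₄,x₅}, X } (|σ(𝒢)| = 16).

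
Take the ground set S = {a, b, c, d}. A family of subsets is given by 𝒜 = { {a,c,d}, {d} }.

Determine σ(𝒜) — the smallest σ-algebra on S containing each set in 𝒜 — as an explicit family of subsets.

Take S₀ = 𝒜 ∪ {∅, S} = { ∅, {d}, {a,c,d}, S }.
Round 1 adds 2:
  {b}  = ᶜ of {a,c,d}
  {a,b,c}  = ᶜ of {d}
Round 2 (1 new):
  {b,d}  = {d} ∪ {b}
Round 3. New:
  {a,c}  = ᶜ of {b,d}
Round 4: no new sets; the family is a σ-algebra.

Hence σ(𝒜) has 8 members: { ∅, {b}, {d}, {a,c}, {b,d}, {a,b,c}, {a,c,d}, S }.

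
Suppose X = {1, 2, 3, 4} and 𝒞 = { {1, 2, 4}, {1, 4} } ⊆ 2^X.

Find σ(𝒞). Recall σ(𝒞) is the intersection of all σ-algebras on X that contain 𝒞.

Start: 𝒞 ∪ {∅, X} = { {}, {1, 4}, {1, 2, 4}, X }.
Pass 1 adds 2:
  {3}  = {1, 2, 4}ᶜ
  {2, 3}  = {1, 4}ᶜ
Pass 2 (1 new):
  {1, 3, 4}  = {3} ∪ {1, 4}
Pass 3: +1 →
  {2}  = {1, 3, 4}ᶜ
Pass 4 adds nothing — fixpoint reached.

Hence σ(𝒞) has 8 members: { {}, {2}, {3}, {1, 4}, {2, 3}, {1, 2, 4}, {1, 3, 4}, X }.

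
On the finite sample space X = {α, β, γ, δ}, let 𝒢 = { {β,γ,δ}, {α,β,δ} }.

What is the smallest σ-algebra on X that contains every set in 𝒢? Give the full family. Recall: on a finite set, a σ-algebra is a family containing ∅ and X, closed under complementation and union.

Answer: σ(𝒢) = { ∅, {α}, {γ}, {α,γ}, {β,δ}, {α,β,δ}, {β,γ,δ}, X }

Working:
Seed the family with 𝒢 together with ∅ and X: { ∅, {α,β,δ}, {β,γ,δ}, X }.
Round 1. New:
  {α}  = complement {β,γ,δ}
  {γ}  = complement {α,β,δ}
  |family| = 6
Round 2 adds 1:
  {α,γ}  = {γ} ∪ {α}
  |family| = 7
Round 3. New:
  {β,δ}  = complement {α,γ}
  |family| = 8
Round 4: stable.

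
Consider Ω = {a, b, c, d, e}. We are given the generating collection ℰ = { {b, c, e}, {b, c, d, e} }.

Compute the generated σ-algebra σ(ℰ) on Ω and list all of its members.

|σ(ℰ)| = 8.  σ(ℰ) = { {}, {a}, {d}, {a, d}, {b, c, e}, {a, b, c, e}, {b, c, d, e}, Ω }

Trace:
Begin from { {}, {b, c, e}, {b, c, d, e}, Ω } (that is, ℰ plus ∅ and Ω).
Step 1 adds 2:
  {a}  = ᶜ of {b, c, d, e}
  {a, d}  = ᶜ of {b, c, e}
  [6 total]
Step 2: 1 new —
  {a, b, c, e}  = {b, c, e} ∪ {a}
  [7 total]
Step 3 adds 1:
  {d}  = ᶜ of {a, b, c, e}
  [8 total]
Step 4: closed — nothing new.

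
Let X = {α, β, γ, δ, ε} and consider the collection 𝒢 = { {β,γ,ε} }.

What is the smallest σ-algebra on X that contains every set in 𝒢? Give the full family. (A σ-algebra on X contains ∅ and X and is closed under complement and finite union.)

Seed the family with 𝒢 together with ∅ and X: { {}, {β,γ,ε}, X }.
Step 1: 1 new —
  {α,δ}  = complement {β,γ,ε}
Step 2: already closed under ᶜ and ∪.

Therefore σ(𝒢) = { {}, {α,δ}, {β,γ,ε}, X } (|σ(𝒢)| = 4).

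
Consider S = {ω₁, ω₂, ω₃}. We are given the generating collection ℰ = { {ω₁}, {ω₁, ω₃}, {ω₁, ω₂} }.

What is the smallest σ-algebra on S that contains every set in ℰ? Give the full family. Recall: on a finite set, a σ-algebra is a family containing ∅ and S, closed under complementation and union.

σ(ℰ) = { {}, {ω₁}, {ω₂}, {ω₃}, {ω₁, ω₂}, {ω₁, ω₃}, {ω₂, ω₃}, S }

Check:
Take S₀ = ℰ ∪ {∅, S} = { {}, {ω₁}, {ω₁, ω₂}, {ω₁, ω₃}, S }.
Round 1: +3 →
  {ω₂}  = ᶜ of {ω₁, ω₃}
  {ω₃}  = ᶜ of {ω₁, ω₂}
  {ω₂, ω₃}  = ᶜ of {ω₁}
  (now 8)
Round 2: already closed under ᶜ and ∪.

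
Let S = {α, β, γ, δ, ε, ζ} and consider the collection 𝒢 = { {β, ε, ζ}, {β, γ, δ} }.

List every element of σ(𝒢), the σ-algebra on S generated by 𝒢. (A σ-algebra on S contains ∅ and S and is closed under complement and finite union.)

Begin from { {}, {β, γ, δ}, {β, ε, ζ}, S } (that is, 𝒢 plus ∅ and S).
Pass 1: 3 new —
  {α, γ, δ}  = ᶜ of {β, ε, ζ}
  {α, ε, ζ}  = ᶜ of {β, γ, δ}
  {β, γ, δ, ε, ζ}  = {β, ε, ζ} ∪ {β, γ, δ}
  |family| = 7
Pass 2: 4 new —
  {α}  = ᶜ of {β, γ, δ, ε, ζ}
  {α, β, γ, δ}  = {α, γ, δ} ∪ {β, γ, δ}
  {α, β, ε, ζ}  = {α, ε, ζ} ∪ {β, ε, ζ}
  {α, γ, δ, ε, ζ}  = {α, γ, δ} ∪ {α, ε, ζ}
  |family| = 11
Pass 3: +3 →
  {β}  = ᶜ of {α, γ, δ, ε, ζ}
  {γ, δ}  = ᶜ of {α, β, ε, ζ}
  {ε, ζ}  = ᶜ of {α, β, γ, δ}
  |family| = 14
Pass 4 adds 2:
  {α, β}  = {β} ∪ {α}
  {γ, δ, ε, ζ}  = {γ, δ} ∪ {ε, ζ}
  |family| = 16
After Pass 5 the family is unchanged; done.

|σ(𝒢)| = 16.  σ(𝒢) = { {}, {α}, {β}, {α, β}, {γ, δ}, {ε, ζ}, {α, γ, δ}, {α, ε, ζ}, {β, γ, δ}, {β, ε, ζ}, {α, β, γ, δ}, {α, β, ε, ζ}, {γ, δ, ε, ζ}, {α, γ, δ, ε, ζ}, {β, γ, δ, ε, ζ}, S }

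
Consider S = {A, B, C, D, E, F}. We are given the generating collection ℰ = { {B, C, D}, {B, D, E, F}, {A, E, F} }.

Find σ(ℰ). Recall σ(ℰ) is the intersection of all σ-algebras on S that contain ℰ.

Seed the family with ℰ together with ∅ and S: { {}, {A, E, F}, {B, C, D}, {B, D, E, F}, S }.
Pass 1. New:
  {A, C}  = ᶜ of {B, D, E, F}
  {A, B, D, E, F}  = {B, D, E, F} ∪ {A, E, F}
  {B, C, D, E, F}  = {B, D, E, F} ∪ {B, C, D}
  [8 total]
Pass 2. New:
  {A}  = ᶜ of {B, C, D, E, F}
  {C}  = ᶜ of {A, B, D, E, F}
  {A, B, C, D}  = {B, C, D} ∪ {A, C}
  {A, C, E, F}  = {A, E, F} ∪ {A, C}
  [12 total]
Pass 3 adds 2:
  {B, D}  = ᶜ of {A, C, E, F}
  {E, F}  = ᶜ of {A, B, C, D}
  [14 total]
Pass 4. New:
  {A, B, D}  = {B, D} ∪ {A}
  {C, E, F}  = {C} ∪ {E, F}
  [16 total]
Pass 5: stable.

Hence σ(ℰ) has 16 members: { {}, {A}, {C}, {A, C}, {B, D}, {E, F}, {A, B, D}, {A, E, F}, {B, C, D}, {C, E, F}, {A, B, C, D}, {A, C, E, F}, {B, D, E, F}, {A, B, D, E, F}, {B, C, D, E, F}, S }.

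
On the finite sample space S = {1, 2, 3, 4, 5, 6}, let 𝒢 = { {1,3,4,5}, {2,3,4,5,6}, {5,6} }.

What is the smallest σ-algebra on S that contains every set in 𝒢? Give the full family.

|σ(𝒢)| = 32.  σ(𝒢) = { ∅, {1}, {2}, {5}, {6}, {1,2}, {1,5}, {1,6}, {2,5}, {2,6}, {3,4}, {5,6}, {1,2,5}, {1,2,6}, {1,3,4}, {1,5,6}, {2,3,4}, {2,5,6}, {3,4,5}, {3,4,6}, {1,2,3,4}, {1,2,5,6}, {1,3,4,5}, {1,3,4,6}, {2,3,4,5}, {2,3,4,6}, {3,4,5,6}, {1,2,3,4,5}, {1,2,3,4,6}, {1,3,4,5,6}, {2,3,4,5,6}, S }

Working:
Start: 𝒢 ∪ {∅, S} = { ∅, {5,6}, {1,3,4,5}, {2,3,4,5,6}, S }.
Pass 1 adds 4:
  {1}  = complement {2,3,4,5,6}
  {2,6}  = complement {1,3,4,5}
  {1,2,3,4}  = complement {5,6}
  {1,3,4,5,6}  = {1,3,4,5} ∪ {5,6}
  |family| = 9
Pass 2: 6 new —
  {2}  = complement {1,3,4,5,6}
  {1,2,6}  = {2,6} ∪ {1}
  {1,5,6}  = {5,6} ∪ {1}
  {2,5,6}  = {5,6} ∪ {2,6}
  {1,2,3,4,5}  = {1,3,4,5} ∪ {1,2,3,4}
  {1,2,3,4,6}  = {2,6} ∪ {1,2,3,4}
  |family| = 15
Pass 3 (7 new):
  {5}  = complement {1,2,3,4,6}
  {6}  = complement {1,2,3,4,5}
  {1,2}  = {2} ∪ {1}
  {1,3,4}  = complement {2,5,6}
  {2,3,4}  = complement {1,5,6}
  {3,4,5}  = complement {1,2,6}
  {1,2,5,6}  = {5,6} ∪ {1,2,6}
  |family| = 22
Pass 4: 9 new —
  {1,5}  = {5} ∪ {1}
  {1,6}  = {6} ∪ {1}
  {2,5}  = {2} ∪ {5}
  {3,4}  = complement {1,2,5,6}
  {1,2,5}  = {1,2} ∪ {5}
  {1,3,4,6}  = {1,3,4} ∪ {6}
  {2,3,4,5}  = {3,4,5} ∪ {2}
  {2,3,4,6}  = {2,3,4} ∪ {2,6}
  {3,4,5,6}  = complement {1,2}
  |family| = 31
Pass 5 adds 1:
  {3,4,6}  = complement {1,2,5}
  |family| = 32
After Pass 6 the family is unchanged; done.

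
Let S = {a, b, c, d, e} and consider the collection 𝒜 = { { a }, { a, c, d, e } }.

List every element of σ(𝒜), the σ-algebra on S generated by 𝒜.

Initial family (4 sets): { {  }, { a }, { a, c, d, e }, S }.
Pass 1: 2 new —
  { b }  = { a, c, d, e }ᶜ
  { b, c, d, e }  = { a }ᶜ
  (now 6)
Pass 2: 1 new —
  { a, b }  = { b } ∪ { a }
  (now 7)
Pass 3: 1 new —
  { c, d, e }  = { a, b }ᶜ
  (now 8)
Pass 4: no new sets; the family is a σ-algebra.

Therefore σ(𝒜) = { {  }, { a }, { b }, { a, b }, { c, d, e }, { a, c, d, e }, { b, c, d, e }, S } (|σ(𝒜)| = 8).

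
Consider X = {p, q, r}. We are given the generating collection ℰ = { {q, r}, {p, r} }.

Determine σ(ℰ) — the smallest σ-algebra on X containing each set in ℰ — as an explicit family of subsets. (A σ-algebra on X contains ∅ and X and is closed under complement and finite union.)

Answer: σ(ℰ) = { {}, {p}, {q}, {r}, {p, q}, {p, r}, {q, r}, X }

Trace:
Take S₀ = ℰ ∪ {∅, X} = { {}, {p, r}, {q, r}, X }.
Round 1 (2 new):
  {p}  = ᶜ of {q, r}
  {q}  = ᶜ of {p, r}
  |family| = 6
Round 2 (1 new):
  {p, q}  = {q} ∪ {p}
  |family| = 7
Round 3 adds 1:
  {r}  = ᶜ of {p, q}
  |family| = 8
Round 4: closed — nothing new.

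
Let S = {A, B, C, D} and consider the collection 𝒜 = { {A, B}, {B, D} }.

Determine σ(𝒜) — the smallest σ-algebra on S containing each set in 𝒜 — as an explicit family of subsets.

Start: 𝒜 ∪ {∅, S} = { {}, {A, B}, {B, D}, S }.
Step 1 (3 new):
  {A, C}  = {B, D}ᶜ
  {C, D}  = {A, B}ᶜ
  {A, B, D}  = {A, B} ∪ {B, D}
Step 2 adds 4:
  {C}  = {A, B, D}ᶜ
  {A, B, C}  = {A, B} ∪ {A, C}
  {A, C, D}  = {C, D} ∪ {A, C}
  {B, C, D}  = {C, D} ∪ {B, D}
Step 3. New:
  {A}  = {B, C, D}ᶜ
  {B}  = {A, C, D}ᶜ
  {D}  = {A, B, C}ᶜ
Step 4: +2 →
  {A, D}  = {D} ∪ {A}
  {B, C}  = {C} ∪ {B}
Step 5 adds nothing — fixpoint reached.

σ(𝒜) = { {}, {A}, {B}, {C}, {D}, {A, B}, {A, C}, {A, D}, {B, C}, {B, D}, {C, D}, {A, B, C}, {A, B, D}, {A, C, D}, {B, C, D}, S }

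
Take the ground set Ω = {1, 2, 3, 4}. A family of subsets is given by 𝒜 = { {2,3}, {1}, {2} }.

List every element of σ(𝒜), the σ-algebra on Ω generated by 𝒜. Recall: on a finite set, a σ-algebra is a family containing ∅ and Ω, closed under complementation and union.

Start: 𝒜 ∪ {∅, Ω} = { {}, {1}, {2}, {2,3}, Ω }.
Iteration 1: 5 new —
  {1,2}  = {2} ∪ {1}
  {1,4}  = ᶜ of {2,3}
  {1,2,3}  = {2,3} ∪ {1}
  {1,3,4}  = ᶜ of {2}
  {2,3,4}  = ᶜ of {1}
  — 10 sets.
Iteration 2. New:
  {4}  = ᶜ of {1,2,3}
  {3,4}  = ᶜ of {1,2}
  {1,2,4}  = {1,2} ∪ {1,4}
  — 13 sets.
Iteration 3: +2 →
  {3}  = ᶜ of {1,2,4}
  {2,4}  = {4} ∪ {2}
  — 15 sets.
Iteration 4 (1 new):
  {1,3}  = ᶜ of {2,4}
  — 16 sets.
Iteration 5 adds nothing — fixpoint reached.

Therefore σ(𝒜) = { {}, {1}, {2}, {3}, {4}, {1,2}, {1,3}, {1,4}, {2,3}, {2,4}, {3,4}, {1,2,3}, {1,2,4}, {1,3,4}, {2,3,4}, Ω } (|σ(𝒜)| = 16).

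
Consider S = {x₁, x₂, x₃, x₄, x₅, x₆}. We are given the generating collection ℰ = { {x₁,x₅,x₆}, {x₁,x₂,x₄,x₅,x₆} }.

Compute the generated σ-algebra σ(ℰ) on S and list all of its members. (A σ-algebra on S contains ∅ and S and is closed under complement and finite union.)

Initial family (4 sets): { {}, {x₁,x₅,x₆}, {x₁,x₂,x₄,x₅,x₆}, S }.
Iteration 1 adds 2:
  {x₃}  = complement {x₁,x₂,x₄,x₅,x₆}
  {x₂,x₃,x₄}  = complement {x₁,x₅,x₆}
  — 6 sets.
Iteration 2: +1 →
  {x₁,x₃,x₅,x₆}  = {x₃} ∪ {x₁,x₅,x₆}
  — 7 sets.
Iteration 3 adds 1:
  {x₂,x₄}  = complement {x₁,x₃,x₅,x₆}
  — 8 sets.
Iteration 4 adds nothing — fixpoint reached.

Therefore σ(ℰ) = { {}, {x₃}, {x₂,x₄}, {x₁,x₅,x₆}, {x₂,x₃,x₄}, {x₁,x₃,x₅,x₆}, {x₁,x₂,x₄,x₅,x₆}, S } (|σ(ℰ)| = 8).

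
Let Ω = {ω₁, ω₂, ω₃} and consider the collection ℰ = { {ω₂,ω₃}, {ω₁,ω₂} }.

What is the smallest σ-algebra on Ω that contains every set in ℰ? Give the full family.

Initial family (4 sets): { ∅, {ω₁,ω₂}, {ω₂,ω₃}, Ω }.
Pass 1: 2 new —
  {ω₁}  = Ω∖{ω₂,ω₃}
  {ω₃}  = Ω∖{ω₁,ω₂}
Pass 2 (1 new):
  {ω₁,ω₃}  = {ω₃} ∪ {ω₁}
Pass 3 adds 1:
  {ω₂}  = Ω∖{ω₁,ω₃}
Pass 4: stable.

|σ(ℰ)| = 8.  σ(ℰ) = { ∅, {ω₁}, {ω₂}, {ω₃}, {ω₁,ω₂}, {ω₁,ω₃}, {ω₂,ω₃}, Ω }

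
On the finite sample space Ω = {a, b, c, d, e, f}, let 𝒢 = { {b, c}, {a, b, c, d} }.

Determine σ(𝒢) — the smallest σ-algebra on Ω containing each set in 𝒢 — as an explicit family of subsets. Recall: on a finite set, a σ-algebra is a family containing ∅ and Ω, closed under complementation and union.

|σ(𝒢)| = 8.  σ(𝒢) = { {}, {a, d}, {b, c}, {e, f}, {a, b, c, d}, {a, d, e, f}, {b, c, e, f}, Ω }

Trace:
Initial family (4 sets): { {}, {b, c}, {a, b, c, d}, Ω }.
Round 1 (2 new):
  {e, f}  = Ω∖{a, b, c, d}
  {a, d, e, f}  = Ω∖{b, c}
  |family| = 6
Round 2 (1 new):
  {b, c, e, f}  = {b, c} ∪ {e, f}
  |family| = 7
Round 3: 1 new —
  {a, d}  = Ω∖{b, c, e, f}
  |family| = 8
After Round 4 the family is unchanged; done.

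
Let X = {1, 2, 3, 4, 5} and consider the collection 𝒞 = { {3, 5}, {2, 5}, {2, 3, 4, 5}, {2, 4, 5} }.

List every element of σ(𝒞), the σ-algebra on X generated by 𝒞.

Initial family (6 sets): { ∅, {2, 5}, {3, 5}, {2, 4, 5}, {2, 3, 4, 5}, X }.
Pass 1: 5 new —
  {1}  = {2, 3, 4, 5}ᶜ
  {1, 3}  = {2, 4, 5}ᶜ
  {1, 2, 4}  = {3, 5}ᶜ
  {1, 3, 4}  = {2, 5}ᶜ
  {2, 3, 5}  = {2, 5} ∪ {3, 5}
  — 11 sets.
Pass 2. New:
  {1, 4}  = {2, 3, 5}ᶜ
  {1, 2, 5}  = {2, 5} ∪ {1}
  {1, 3, 5}  = {1, 3} ∪ {3, 5}
  {1, 2, 3, 4}  = {1, 2, 4} ∪ {1, 3, 4}
  {1, 2, 3, 5}  = {2, 5} ∪ {1, 3}
  {1, 2, 4, 5}  = {2, 5} ∪ {1, 2, 4}
  {1, 3, 4, 5}  = {1, 3, 4} ∪ {3, 5}
  — 18 sets.
Pass 3 adds 6:
  {2}  = {1, 3, 4, 5}ᶜ
  {3}  = {1, 2, 4, 5}ᶜ
  {4}  = {1, 2, 3, 5}ᶜ
  {5}  = {1, 2, 3, 4}ᶜ
  {2, 4}  = {1, 3, 5}ᶜ
  {3, 4}  = {1, 2, 5}ᶜ
  — 24 sets.
Pass 4. New:
  {1, 2}  = {2} ∪ {1}
  {1, 5}  = {5} ∪ {1}
  {2, 3}  = {2} ∪ {3}
  {4, 5}  = {5} ∪ {4}
  {1, 2, 3}  = {2} ∪ {1, 3}
  {1, 4, 5}  = {5} ∪ {1, 4}
  {2, 3, 4}  = {3, 4} ∪ {2}
  {3, 4, 5}  = {3, 4} ∪ {5}
  — 32 sets.
Pass 5: closed — nothing new.

Therefore σ(𝒞) = { ∅, {1}, {2}, {3}, {4}, {5}, {1, 2}, {1, 3}, {1, 4}, {1, 5}, {2, 3}, {2, 4}, {2, 5}, {3, 4}, {3, 5}, {4, 5}, {1, 2, 3}, {1, 2, 4}, {1, 2, 5}, {1, 3, 4}, {1, 3, 5}, {1, 4, 5}, {2, 3, 4}, {2, 3, 5}, {2, 4, 5}, {3, 4, 5}, {1, 2, 3, 4}, {1, 2, 3, 5}, {1, 2, 4, 5}, {1, 3, 4, 5}, {2, 3, 4, 5}, X } (|σ(𝒞)| = 32).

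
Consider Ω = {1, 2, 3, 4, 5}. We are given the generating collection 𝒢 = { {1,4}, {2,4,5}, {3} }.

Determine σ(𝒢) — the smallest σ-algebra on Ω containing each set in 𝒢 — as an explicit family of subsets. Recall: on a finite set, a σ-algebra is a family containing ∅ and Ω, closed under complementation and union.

Take S₀ = 𝒢 ∪ {∅, Ω} = { ∅, {3}, {1,4}, {2,4,5}, Ω }.
Pass 1 adds 5:
  {1,3}  = Ω∖{2,4,5}
  {1,3,4}  = {3} ∪ {1,4}
  {2,3,5}  = Ω∖{1,4}
  {1,2,4,5}  = Ω∖{3}
  {2,3,4,5}  = {3} ∪ {2,4,5}
  |family| = 10
Pass 2: 3 new —
  {1}  = Ω∖{2,3,4,5}
  {2,5}  = Ω∖{1,3,4}
  {1,2,3,5}  = {2,3,5} ∪ {1,3}
  |family| = 13
Pass 3: +2 →
  {4}  = Ω∖{1,2,3,5}
  {1,2,5}  = {2,5} ∪ {1}
  |family| = 15
Pass 4 (1 new):
  {3,4}  = Ω∖{1,2,5}
  |family| = 16
Pass 5 adds nothing — fixpoint reached.

Therefore σ(𝒢) = { ∅, {1}, {3}, {4}, {1,3}, {1,4}, {2,5}, {3,4}, {1,2,5}, {1,3,4}, {2,3,5}, {2,4,5}, {1,2,3,5}, {1,2,4,5}, {2,3,4,5}, Ω } (|σ(𝒢)| = 16).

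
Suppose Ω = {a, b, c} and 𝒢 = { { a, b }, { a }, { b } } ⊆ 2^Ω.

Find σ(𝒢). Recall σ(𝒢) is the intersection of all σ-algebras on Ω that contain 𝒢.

Begin from { {  }, { a }, { b }, { a, b }, Ω } (that is, 𝒢 plus ∅ and Ω).
Round 1: 3 new —
  { c }  = { a, b }ᶜ
  { a, c }  = { b }ᶜ
  { b, c }  = { a }ᶜ
  [8 total]
Round 2: closed — nothing new.

σ(𝒢) = { {  }, { a }, { b }, { c }, { a, b }, { a, c }, { b, c }, Ω }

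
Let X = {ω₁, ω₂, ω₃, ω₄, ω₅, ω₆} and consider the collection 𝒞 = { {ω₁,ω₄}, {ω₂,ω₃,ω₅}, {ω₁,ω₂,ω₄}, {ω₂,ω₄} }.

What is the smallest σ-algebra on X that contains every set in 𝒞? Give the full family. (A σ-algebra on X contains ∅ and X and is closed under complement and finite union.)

Seed the family with 𝒞 together with ∅ and X: { ∅, {ω₁,ω₄}, {ω₂,ω₄}, {ω₁,ω₂,ω₄}, {ω₂,ω₃,ω₅}, X }.
Step 1: +6 →
  {ω₁,ω₄,ω₆}  = X∖{ω₂,ω₃,ω₅}
  {ω₃,ω₅,ω₆}  = X∖{ω₁,ω₂,ω₄}
  {ω₁,ω₃,ω₅,ω₆}  = X∖{ω₂,ω₄}
  {ω₂,ω₃,ω₄,ω₅}  = {ω₂,ω₃,ω₅} ∪ {ω₂,ω₄}
  {ω₂,ω₃,ω₅,ω₆}  = X∖{ω₁,ω₄}
  {ω₁,ω₂,ω₃,ω₄,ω₅}  = {ω₂,ω₃,ω₅} ∪ {ω₁,ω₄}
  — 12 sets.
Step 2 (6 new):
  {ω₆}  = X∖{ω₁,ω₂,ω₃,ω₄,ω₅}
  {ω₁,ω₆}  = X∖{ω₂,ω₃,ω₄,ω₅}
  {ω₁,ω₂,ω₄,ω₆}  = {ω₁,ω₄,ω₆} ∪ {ω₁,ω₂,ω₄}
  {ω₁,ω₂,ω₃,ω₅,ω₆}  = {ω₁,ω₃,ω₅,ω₆} ∪ {ω₂,ω₃,ω₅}
  {ω₁,ω₃,ω₄,ω₅,ω₆}  = {ω₁,ω₃,ω₅,ω₆} ∪ {ω₁,ω₄,ω₆}
  {ω₂,ω₃,ω₄,ω₅,ω₆}  = {ω₂,ω₃,ω₄,ω₅} ∪ {ω₃,ω₅,ω₆}
  — 18 sets.
Step 3: +5 →
  {ω₁}  = X∖{ω₂,ω₃,ω₄,ω₅,ω₆}
  {ω₂}  = X∖{ω₁,ω₃,ω₄,ω₅,ω₆}
  {ω₄}  = X∖{ω₁,ω₂,ω₃,ω₅,ω₆}
  {ω₃,ω₅}  = X∖{ω₁,ω₂,ω₄,ω₆}
  {ω₂,ω₄,ω₆}  = {ω₂,ω₄} ∪ {ω₆}
  — 23 sets.
Step 4 adds 9:
  {ω₁,ω₂}  = {ω₁} ∪ {ω₂}
  {ω₂,ω₆}  = {ω₂} ∪ {ω₆}
  {ω₄,ω₆}  = {ω₆} ∪ {ω₄}
  {ω₁,ω₂,ω₆}  = {ω₁,ω₆} ∪ {ω₂}
  {ω₁,ω₃,ω₅}  = X∖{ω₂,ω₄,ω₆}
  {ω₃,ω₄,ω₅}  = {ω₃,ω₅} ∪ {ω₄}
  {ω₁,ω₂,ω₃,ω₅}  = {ω₁} ∪ {ω₂,ω₃,ω₅}
  {ω₁,ω₃,ω₄,ω₅}  = {ω₁,ω₄} ∪ {ω₃,ω₅}
  {ω₃,ω₄,ω₅,ω₆}  = {ω₃,ω₅,ω₆} ∪ {ω₄}
  — 32 sets.
Step 5 adds nothing — fixpoint reached.

|σ(𝒞)| = 32.  σ(𝒞) = { ∅, {ω₁}, {ω₂}, {ω₄}, {ω₆}, {ω₁,ω₂}, {ω₁,ω₄}, {ω₁,ω₆}, {ω₂,ω₄}, {ω₂,ω₆}, {ω₃,ω₅}, {ω₄,ω₆}, {ω₁,ω₂,ω₄}, {ω₁,ω₂,ω₆}, {ω₁,ω₃,ω₅}, {ω₁,ω₄,ω₆}, {ω₂,ω₃,ω₅}, {ω₂,ω₄,ω₆}, {ω₃,ω₄,ω₅}, {ω₃,ω₅,ω₆}, {ω₁,ω₂,ω₃,ω₅}, {ω₁,ω₂,ω₄,ω₆}, {ω₁,ω₃,ω₄,ω₅}, {ω₁,ω₃,ω₅,ω₆}, {ω₂,ω₃,ω₄,ω₅}, {ω₂,ω₃,ω₅,ω₆}, {ω₃,ω₄,ω₅,ω₆}, {ω₁,ω₂,ω₃,ω₄,ω₅}, {ω₁,ω₂,ω₃,ω₅,ω₆}, {ω₁,ω₃,ω₄,ω₅,ω₆}, {ω₂,ω₃,ω₄,ω₅,ω₆}, X }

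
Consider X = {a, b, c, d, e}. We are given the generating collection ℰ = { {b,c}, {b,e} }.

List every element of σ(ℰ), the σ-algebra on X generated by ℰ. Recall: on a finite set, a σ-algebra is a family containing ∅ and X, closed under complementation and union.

|σ(ℰ)| = 16.  σ(ℰ) = { {}, {b}, {c}, {e}, {a,d}, {b,c}, {b,e}, {c,e}, {a,b,d}, {a,c,d}, {a,d,e}, {b,c,e}, {a,b,c,d}, {a,b,d,e}, {a,c,d,e}, X }

Working:
Take S₀ = ℰ ∪ {∅, X} = { {}, {b,c}, {b,e}, X }.
Pass 1: 3 new —
  {a,c,d}  = complement {b,e}
  {a,d,e}  = complement {b,c}
  {b,c,e}  = {b,c} ∪ {b,e}
  (now 7)
Pass 2. New:
  {a,d}  = complement {b,c,e}
  {a,b,c,d}  = {a,c,d} ∪ {b,c}
  {a,b,d,e}  = {a,d,e} ∪ {b,e}
  {a,c,d,e}  = {a,d,e} ∪ {a,c,d}
  (now 11)
Pass 3 adds 3:
  {b}  = complement {a,c,d,e}
  {c}  = complement {a,b,d,e}
  {e}  = complement {a,b,c,d}
  (now 14)
Pass 4. New:
  {c,e}  = {c} ∪ {e}
  {a,b,d}  = {a,d} ∪ {b}
  (now 16)
Pass 5: stable.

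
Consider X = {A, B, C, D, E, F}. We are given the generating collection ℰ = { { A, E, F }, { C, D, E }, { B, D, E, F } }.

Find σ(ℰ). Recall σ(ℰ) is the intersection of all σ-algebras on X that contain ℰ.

Take S₀ = ℰ ∪ {∅, X} = { {}, { A, E, F }, { C, D, E }, { B, D, E, F }, X }.
Step 1: 6 new —
  { A, C }  = X∖{ B, D, E, F }
  { A, B, F }  = X∖{ C, D, E }
  { B, C, D }  = X∖{ A, E, F }
  { A, B, D, E, F }  = { B, D, E, F } ∪ { A, E, F }
  { A, C, D, E, F }  = { C, D, E } ∪ { A, E, F }
  { B, C, D, E, F }  = { C, D, E } ∪ { B, D, E, F }
Step 2: 10 new —
  { A }  = X∖{ B, C, D, E, F }
  { B }  = X∖{ A, C, D, E, F }
  { C }  = X∖{ A, B, D, E, F }
  { A, B, C, D }  = { B, C, D } ∪ { A, C }
  { A, B, C, F }  = { A, C } ∪ { A, B, F }
  { A, B, E, F }  = { A, E, F } ∪ { A, B, F }
  { A, C, D, E }  = { C, D, E } ∪ { A, C }
  { A, C, E, F }  = { A, E, F } ∪ { A, C }
  { B, C, D, E }  = { C, D, E } ∪ { B, C, D }
  { A, B, C, D, F }  = { B, C, D } ∪ { A, B, F }
Step 3 adds 12:
  { E }  = X∖{ A, B, C, D, F }
  { A, B }  = { B } ∪ { A }
  { A, F }  = X∖{ B, C, D, E }
  { B, C }  = { B } ∪ { C }
  { B, D }  = X∖{ A, C, E, F }
  { B, F }  = X∖{ A, C, D, E }
  { C, D }  = X∖{ A, B, E, F }
  { D, E }  = X∖{ A, B, C, F }
  { E, F }  = X∖{ A, B, C, D }
  { A, B, C }  = { B } ∪ { A, C }
  { A, B, C, D, E }  = { C, D, E } ∪ { A, B, C, D }
  { A, B, C, E, F }  = { B } ∪ { A, C, E, F }
Step 4 (26 new):
  { D }  = X∖{ A, B, C, E, F }
  { F }  = X∖{ A, B, C, D, E }
  { A, E }  = { E } ∪ { A }
  { B, E }  = { B } ∪ { E }
  { C, E }  = { E } ∪ { C }
  { A, B, D }  = { A, B } ∪ { B, D }
  { A, B, E }  = { A, B } ∪ { E }
  { A, C, D }  = { C, D } ∪ { A, C }
  { A, C, E }  = { E } ∪ { A, C }
  { A, C, F }  = { A, F } ∪ { C }
  { A, D, E }  = { D, E } ∪ { A }
  { B, C, E }  = { E } ∪ { B, C }
  { B, C, F }  = { B, F } ∪ { C }
  { B, D, E }  = { B } ∪ { D, E }
  { B, D, F }  = { B, F } ∪ { B, D }
  { B, E, F }  = { E, F } ∪ { B }
  { C, E, F }  = { E, F } ∪ { C }
  { D, E, F }  = X∖{ A, B, C }
  { A, B, C, E }  = { A, B, C } ∪ { E }
  { A, B, D, E }  = { A, B } ∪ { D, E }
  { A, B, D, F }  = { A, F } ∪ { B, D }
  { A, C, D, F }  = { C, D } ∪ { A, F }
  { A, D, E, F }  = X∖{ B, C }
  { B, C, D, F }  = { C, D } ∪ { B, F }
  { B, C, E, F }  = { E, F } ∪ { B, C }
  { C, D, E, F }  = X∖{ A, B }
Step 5 adds 5:
  { A, D }  = X∖{ B, C, E, F }
  { C, F }  = X∖{ A, B, D, E }
  { D, F }  = X∖{ A, B, C, E }
  { A, D, F }  = X∖{ B, C, E }
  { C, D, F }  = X∖{ A, B, E }
Step 6 adds nothing — fixpoint reached.

σ(ℰ) = { {}, { A }, { B }, { C }, { D }, { E }, { F }, { A, B }, { A, C }, { A, D }, { A, E }, { A, F }, { B, C }, { B, D }, { B, E }, { B, F }, { C, D }, { C, E }, { C, F }, { D, E }, { D, F }, { E, F }, { A, B, C }, { A, B, D }, { A, B, E }, { A, B, F }, { A, C, D }, { A, C, E }, { A, C, F }, { A, D, E }, { A, D, F }, { A, E, F }, { B, C, D }, { B, C, E }, { B, C, F }, { B, D, E }, { B, D, F }, { B, E, F }, { C, D, E }, { C, D, F }, { C, E, F }, { D, E, F }, { A, B, C, D }, { A, B, C, E }, { A, B, C, F }, { A, B, D, E }, { A, B, D, F }, { A, B, E, F }, { A, C, D, E }, { A, C, D, F }, { A, C, E, F }, { A, D, E, F }, { B, C, D, E }, { B, C, D, F }, { B, C, E, F }, { B, D, E, F }, { C, D, E, F }, { A, B, C, D, E }, { A, B, C, D, F }, { A, B, C, E, F }, { A, B, D, E, F }, { A, C, D, E, F }, { B, C, D, E, F }, X }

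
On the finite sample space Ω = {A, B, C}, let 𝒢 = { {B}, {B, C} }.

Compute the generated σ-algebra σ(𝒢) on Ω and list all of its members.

Take S₀ = 𝒢 ∪ {∅, Ω} = { {}, {B}, {B, C}, Ω }.
Iteration 1: 2 new —
  {A}  = complement {B, C}
  {A, C}  = complement {B}
  |family| = 6
Iteration 2 adds 1:
  {A, B}  = {B} ∪ {A}
  |family| = 7
Iteration 3. New:
  {C}  = complement {A, B}
  |family| = 8
After Iteration 4 the family is unchanged; done.

Therefore σ(𝒢) = { {}, {A}, {B}, {C}, {A, B}, {A, C}, {B, C}, Ω } (|σ(𝒢)| = 8).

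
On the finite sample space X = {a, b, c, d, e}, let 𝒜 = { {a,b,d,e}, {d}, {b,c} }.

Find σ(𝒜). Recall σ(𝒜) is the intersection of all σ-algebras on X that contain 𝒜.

σ(𝒜) (16 sets): { {}, {b}, {c}, {d}, {a,e}, {b,c}, {b,d}, {c,d}, {a,b,e}, {a,c,e}, {a,d,e}, {b,c,d}, {a,b,c,e}, {a,b,d,e}, {a,c,d,e}, X }

Trace:
Start: 𝒜 ∪ {∅, X} = { {}, {d}, {b,c}, {a,b,d,e}, X }.
Round 1. New:
  {c}  = {a,b,d,e}ᶜ
  {a,d,e}  = {b,c}ᶜ
  {b,c,d}  = {b,c} ∪ {d}
  {a,b,c,e}  = {d}ᶜ
  (now 9)
Round 2. New:
  {a,e}  = {b,c,d}ᶜ
  {c,d}  = {c} ∪ {d}
  {a,c,d,e}  = {a,d,e} ∪ {c}
  (now 12)
Round 3. New:
  {b}  = {a,c,d,e}ᶜ
  {a,b,e}  = {c,d}ᶜ
  {a,c,e}  = {c} ∪ {a,e}
  (now 15)
Round 4 adds 1:
  {b,d}  = {a,c,e}ᶜ
  (now 16)
Round 5: stable.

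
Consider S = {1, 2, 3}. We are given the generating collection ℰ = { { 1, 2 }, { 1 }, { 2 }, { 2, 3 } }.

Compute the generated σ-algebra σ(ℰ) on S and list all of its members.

Take S₀ = ℰ ∪ {∅, S} = { {  }, { 1 }, { 2 }, { 1, 2 }, { 2, 3 }, S }.
Iteration 1: +2 →
  { 3 }  = ᶜ of { 1, 2 }
  { 1, 3 }  = ᶜ of { 2 }
  [8 total]
After Iteration 2 the family is unchanged; done.

Hence σ(ℰ) has 8 members: { {  }, { 1 }, { 2 }, { 3 }, { 1, 2 }, { 1, 3 }, { 2, 3 }, S }.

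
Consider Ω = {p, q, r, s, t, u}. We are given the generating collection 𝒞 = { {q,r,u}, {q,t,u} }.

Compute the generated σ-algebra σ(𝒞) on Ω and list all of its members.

σ(𝒞) = { {}, {r}, {t}, {p,s}, {q,u}, {r,t}, {p,r,s}, {p,s,t}, {q,r,u}, {q,t,u}, {p,q,s,u}, {p,r,s,t}, {q,r,t,u}, {p,q,r,s,u}, {p,q,s,t,u}, Ω }

Derivation:
Initial family (4 sets): { {}, {q,r,u}, {q,t,u}, Ω }.
Round 1: +3 →
  {p,r,s}  = {q,t,u}ᶜ
  {p,s,t}  = {q,r,u}ᶜ
  {q,r,t,u}  = {q,t,u} ∪ {q,r,u}
  [7 total]
Round 2. New:
  {p,s}  = {q,r,t,u}ᶜ
  {p,r,s,t}  = {p,s,t} ∪ {p,r,s}
  {p,q,r,s,u}  = {p,r,s} ∪ {q,r,u}
  {p,q,s,t,u}  = {p,s,t} ∪ {q,t,u}
  [11 total]
Round 3: 3 new —
  {r}  = {p,q,s,t,u}ᶜ
  {t}  = {p,q,r,s,u}ᶜ
  {q,u}  = {p,r,s,t}ᶜ
  [14 total]
Round 4. New:
  {r,t}  = {r} ∪ {t}
  {p,q,s,u}  = {p,s} ∪ {q,u}
  [16 total]
Round 5: already closed under ᶜ and ∪.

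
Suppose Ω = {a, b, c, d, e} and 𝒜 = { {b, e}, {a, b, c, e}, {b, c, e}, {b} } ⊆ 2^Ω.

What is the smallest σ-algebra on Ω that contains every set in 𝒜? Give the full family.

Start: 𝒜 ∪ {∅, Ω} = { ∅, {b}, {b, e}, {b, c, e}, {a, b, c, e}, Ω }.
Pass 1. New:
  {d}  = ᶜ of {a, b, c, e}
  {a, d}  = ᶜ of {b, c, e}
  {a, c, d}  = ᶜ of {b, e}
  {a, c, d, e}  = ᶜ of {b}
  (now 10)
Pass 2. New:
  {b, d}  = {b} ∪ {d}
  {a, b, d}  = {b} ∪ {a, d}
  {b, d, e}  = {b, e} ∪ {d}
  {a, b, c, d}  = {b} ∪ {a, c, d}
  {a, b, d, e}  = {b, e} ∪ {a, d}
  {b, c, d, e}  = {b, c, e} ∪ {d}
  (now 16)
Pass 3: +6 →
  {a}  = ᶜ of {b, c, d, e}
  {c}  = ᶜ of {a, b, d, e}
  {e}  = ᶜ of {a, b, c, d}
  {a, c}  = ᶜ of {b, d, e}
  {c, e}  = ᶜ of {a, b, d}
  {a, c, e}  = ᶜ of {b, d}
  (now 22)
Pass 4: 10 new —
  {a, b}  = {b} ∪ {a}
  {a, e}  = {e} ∪ {a}
  {b, c}  = {b} ∪ {c}
  {c, d}  = {c} ∪ {d}
  {d, e}  = {e} ∪ {d}
  {a, b, c}  = {b} ∪ {a, c}
  {a, b, e}  = {b, e} ∪ {a}
  {a, d, e}  = {e} ∪ {a, d}
  {b, c, d}  = {c} ∪ {b, d}
  {c, d, e}  = {d} ∪ {c, e}
  (now 32)
Pass 5: closed — nothing new.

Therefore σ(𝒜) = { ∅, {a}, {b}, {c}, {d}, {e}, {a, b}, {a, c}, {a, d}, {a, e}, {b, c}, {b, d}, {b, e}, {c, d}, {c, e}, {d, e}, {a, b, c}, {a, b, d}, {a, b, e}, {a, c, d}, {a, c, e}, {a, d, e}, {b, c, d}, {b, c, e}, {b, d, e}, {c, d, e}, {a, b, c, d}, {a, b, c, e}, {a, b, d, e}, {a, c, d, e}, {b, c, d, e}, Ω } (|σ(𝒜)| = 32).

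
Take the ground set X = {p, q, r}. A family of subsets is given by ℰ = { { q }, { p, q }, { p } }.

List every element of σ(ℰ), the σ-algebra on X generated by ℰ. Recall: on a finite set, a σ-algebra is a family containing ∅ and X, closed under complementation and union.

|σ(ℰ)| = 8.  σ(ℰ) = { {  }, { p }, { q }, { r }, { p, q }, { p, r }, { q, r }, X }

Check:
Initial family (5 sets): { {  }, { p }, { q }, { p, q }, X }.
Pass 1: 3 new —
  { r }  = X∖{ p, q }
  { p, r }  = X∖{ q }
  { q, r }  = X∖{ p }
  (now 8)
After Pass 2 the family is unchanged; done.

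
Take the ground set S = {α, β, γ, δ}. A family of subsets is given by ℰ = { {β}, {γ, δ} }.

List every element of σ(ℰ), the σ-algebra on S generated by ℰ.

σ(ℰ) (8 sets): { {}, {α}, {β}, {α, β}, {γ, δ}, {α, γ, δ}, {β, γ, δ}, S }

Working:
Initial family (4 sets): { {}, {β}, {γ, δ}, S }.
Round 1 (3 new):
  {α, β}  = ᶜ of {γ, δ}
  {α, γ, δ}  = ᶜ of {β}
  {β, γ, δ}  = {β} ∪ {γ, δ}
  |family| = 7
Round 2 (1 new):
  {α}  = ᶜ of {β, γ, δ}
  |family| = 8
Round 3: closed — nothing new.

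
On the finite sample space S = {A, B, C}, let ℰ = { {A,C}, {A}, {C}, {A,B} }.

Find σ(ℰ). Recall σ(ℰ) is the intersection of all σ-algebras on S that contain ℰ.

Begin from { {}, {A}, {C}, {A,B}, {A,C}, S } (that is, ℰ plus ∅ and S).
Pass 1. New:
  {B}  = {A,C}ᶜ
  {B,C}  = {A}ᶜ
Pass 2: stable.

Therefore σ(ℰ) = { {}, {A}, {B}, {C}, {A,B}, {A,C}, {B,C}, S } (|σ(ℰ)| = 8).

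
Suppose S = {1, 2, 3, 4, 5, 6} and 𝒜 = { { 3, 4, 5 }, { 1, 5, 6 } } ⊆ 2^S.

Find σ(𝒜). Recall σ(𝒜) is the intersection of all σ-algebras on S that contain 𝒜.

Answer: σ(𝒜) = { {  }, { 2 }, { 5 }, { 1, 6 }, { 2, 5 }, { 3, 4 }, { 1, 2, 6 }, { 1, 5, 6 }, { 2, 3, 4 }, { 3, 4, 5 }, { 1, 2, 5, 6 }, { 1, 3, 4, 6 }, { 2, 3, 4, 5 }, { 1, 2, 3, 4, 6 }, { 1, 3, 4, 5, 6 }, S }

Working:
Start: 𝒜 ∪ {∅, S} = { {  }, { 1, 5, 6 }, { 3, 4, 5 }, S }.
Step 1. New:
  { 1, 2, 6 }  = S∖{ 3, 4, 5 }
  { 2, 3, 4 }  = S∖{ 1, 5, 6 }
  { 1, 3, 4, 5, 6 }  = { 1, 5, 6 } ∪ { 3, 4, 5 }
  |family| = 7
Step 2 (4 new):
  { 2 }  = S∖{ 1, 3, 4, 5, 6 }
  { 1, 2, 5, 6 }  = { 1, 5, 6 } ∪ { 1, 2, 6 }
  { 2, 3, 4, 5 }  = { 3, 4, 5 } ∪ { 2, 3, 4 }
  { 1, 2, 3, 4, 6 }  = { 2, 3, 4 } ∪ { 1, 2, 6 }
  |family| = 11
Step 3 (3 new):
  { 5 }  = S∖{ 1, 2, 3, 4, 6 }
  { 1, 6 }  = S∖{ 2, 3, 4, 5 }
  { 3, 4 }  = S∖{ 1, 2, 5, 6 }
  |family| = 14
Step 4. New:
  { 2, 5 }  = { 2 } ∪ { 5 }
  { 1, 3, 4, 6 }  = { 3, 4 } ∪ { 1, 6 }
  |family| = 16
Step 5: closed — nothing new.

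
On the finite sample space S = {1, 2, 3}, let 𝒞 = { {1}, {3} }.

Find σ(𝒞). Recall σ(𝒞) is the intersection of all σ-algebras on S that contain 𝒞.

Answer: σ(𝒞) = { {}, {1}, {2}, {3}, {1, 2}, {1, 3}, {2, 3}, S }

Derivation:
Initial family (4 sets): { {}, {1}, {3}, S }.
Round 1: +3 →
  {1, 2}  = ᶜ of {3}
  {1, 3}  = {3} ∪ {1}
  {2, 3}  = ᶜ of {1}
  |family| = 7
Round 2 (1 new):
  {2}  = ᶜ of {1, 3}
  |family| = 8
Round 3 adds nothing — fixpoint reached.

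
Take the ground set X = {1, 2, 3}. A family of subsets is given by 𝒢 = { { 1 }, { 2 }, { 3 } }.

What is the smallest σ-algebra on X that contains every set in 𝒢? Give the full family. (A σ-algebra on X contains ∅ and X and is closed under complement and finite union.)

Answer: σ(𝒢) = { {  }, { 1 }, { 2 }, { 3 }, { 1, 2 }, { 1, 3 }, { 2, 3 }, X }

Working:
Initial family (5 sets): { {  }, { 1 }, { 2 }, { 3 }, X }.
Step 1: 3 new —
  { 1, 2 }  = { 3 }ᶜ
  { 1, 3 }  = { 2 }ᶜ
  { 2, 3 }  = { 1 }ᶜ
  (now 8)
Step 2: no new sets; the family is a σ-algebra.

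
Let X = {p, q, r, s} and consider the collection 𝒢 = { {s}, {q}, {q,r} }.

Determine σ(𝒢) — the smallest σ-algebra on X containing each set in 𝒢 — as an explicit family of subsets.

Seed the family with 𝒢 together with ∅ and X: { {}, {q}, {s}, {q,r}, X }.
Pass 1. New:
  {p,s}  = complement {q,r}
  {q,s}  = {s} ∪ {q}
  {p,q,r}  = complement {s}
  {p,r,s}  = complement {q}
  {q,r,s}  = {q,r} ∪ {s}
Pass 2: +3 →
  {p}  = complement {q,r,s}
  {p,r}  = complement {q,s}
  {p,q,s}  = {q} ∪ {p,s}
Pass 3: 2 new —
  {r}  = complement {p,q,s}
  {p,q}  = {q} ∪ {p}
Pass 4 (1 new):
  {r,s}  = complement {p,q}
Pass 5: closed — nothing new.

σ(𝒢) = { {}, {p}, {q}, {r}, {s}, {p,q}, {p,r}, {p,s}, {q,r}, {q,s}, {r,s}, {p,q,r}, {p,q,s}, {p,r,s}, {q,r,s}, X }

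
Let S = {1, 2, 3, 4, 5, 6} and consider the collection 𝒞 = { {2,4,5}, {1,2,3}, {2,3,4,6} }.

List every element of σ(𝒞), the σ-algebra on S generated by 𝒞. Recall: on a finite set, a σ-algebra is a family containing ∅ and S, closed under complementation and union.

σ(𝒞) = { ∅, {1}, {2}, {3}, {4}, {5}, {6}, {1,2}, {1,3}, {1,4}, {1,5}, {1,6}, {2,3}, {2,4}, {2,5}, {2,6}, {3,4}, {3,5}, {3,6}, {4,5}, {4,6}, {5,6}, {1,2,3}, {1,2,4}, {1,2,5}, {1,2,6}, {1,3,4}, {1,3,5}, {1,3,6}, {1,4,5}, {1,4,6}, {1,5,6}, {2,3,4}, {2,3,5}, {2,3,6}, {2,4,5}, {2,4,6}, {2,5,6}, {3,4,5}, {3,4,6}, {3,5,6}, {4,5,6}, {1,2,3,4}, {1,2,3,5}, {1,2,3,6}, {1,2,4,5}, {1,2,4,6}, {1,2,5,6}, {1,3,4,5}, {1,3,4,6}, {1,3,5,6}, {1,4,5,6}, {2,3,4,5}, {2,3,4,6}, {2,3,5,6}, {2,4,5,6}, {3,4,5,6}, {1,2,3,4,5}, {1,2,3,4,6}, {1,2,3,5,6}, {1,2,4,5,6}, {1,3,4,5,6}, {2,3,4,5,6}, S }

Derivation:
Begin from { ∅, {1,2,3}, {2,4,5}, {2,3,4,6}, S } (that is, 𝒞 plus ∅ and S).
Pass 1 adds 6:
  {1,5}  = complement {2,3,4,6}
  {1,3,6}  = complement {2,4,5}
  {4,5,6}  = complement {1,2,3}
  {1,2,3,4,5}  = {1,2,3} ∪ {2,4,5}
  {1,2,3,4,6}  = {1,2,3} ∪ {2,3,4,6}
  {2,3,4,5,6}  = {2,3,4,6} ∪ {2,4,5}
  [11 total]
Pass 2: 10 new —
  {1}  = complement {2,3,4,5,6}
  {5}  = complement {1,2,3,4,6}
  {6}  = complement {1,2,3,4,5}
  {1,2,3,5}  = {1,2,3} ∪ {1,5}
  {1,2,3,6}  = {1,2,3} ∪ {1,3,6}
  {1,2,4,5}  = {1,5} ∪ {2,4,5}
  {1,3,5,6}  = {1,3,6} ∪ {1,5}
  {1,4,5,6}  = {1,5} ∪ {4,5,6}
  {2,4,5,6}  = {4,5,6} ∪ {2,4,5}
  {1,3,4,5,6}  = {1,3,6} ∪ {4,5,6}
  [21 total]
Pass 3 adds 12:
  {2}  = complement {1,3,4,5,6}
  {1,3}  = complement {2,4,5,6}
  {1,6}  = {6} ∪ {1}
  {2,3}  = complement {1,4,5,6}
  {2,4}  = complement {1,3,5,6}
  {3,6}  = complement {1,2,4,5}
  {4,5}  = complement {1,2,3,6}
  {4,6}  = complement {1,2,3,5}
  {5,6}  = {6} ∪ {5}
  {1,5,6}  = {1,5} ∪ {6}
  {1,2,3,5,6}  = {1,3,6} ∪ {1,2,3,5}
  {1,2,4,5,6}  = {1,4,5,6} ∪ {2,4,5}
  [33 total]
Pass 4 adds 26:
  {3}  = complement {1,2,4,5,6}
  {4}  = complement {1,2,3,5,6}
  {1,2}  = {2} ∪ {1}
  {2,5}  = {2} ∪ {5}
  {2,6}  = {2} ∪ {6}
  {1,2,4}  = {2,4} ∪ {1}
  {1,2,5}  = {2} ∪ {1,5}
  {1,2,6}  = {1,6} ∪ {2}
  {1,3,5}  = {5} ∪ {1,3}
  {1,4,5}  = {4,5} ∪ {1,5}
  {1,4,6}  = {1,6} ∪ {4,6}
  {2,3,4}  = complement {1,5,6}
  {2,3,5}  = {5} ∪ {2,3}
  {2,3,6}  = {2} ∪ {3,6}
  {2,4,6}  = {2} ∪ {4,6}
  {2,5,6}  = {5,6} ∪ {2}
  {3,4,6}  = {3,6} ∪ {4,6}
  {3,5,6}  = {5,6} ∪ {3,6}
  {1,2,3,4}  = complement {5,6}
  {1,2,4,6}  = {1,6} ∪ {2,4}
  {1,2,5,6}  = {2} ∪ {1,5,6}
  {1,3,4,5}  = {4,5} ∪ {1,3}
  {1,3,4,6}  = {1,3,6} ∪ {4,6}
  {2,3,4,5}  = complement {1,6}
  {2,3,5,6}  = {5,6} ∪ {2,3}
  {3,4,5,6}  = {4,5} ∪ {3,6}
  [59 total]
Pass 5 adds 5:
  {1,4}  = complement {2,3,5,6}
  {3,4}  = complement {1,2,5,6}
  {3,5}  = complement {1,2,4,6}
  {1,3,4}  = complement {2,5,6}
  {3,4,5}  = complement {1,2,6}
  [64 total]
Pass 6: stable.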